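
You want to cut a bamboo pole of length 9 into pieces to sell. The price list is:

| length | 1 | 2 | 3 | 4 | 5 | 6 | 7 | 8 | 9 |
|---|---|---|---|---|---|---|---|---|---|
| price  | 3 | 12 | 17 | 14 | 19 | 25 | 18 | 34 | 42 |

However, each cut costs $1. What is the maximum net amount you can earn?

50

Consider every possible first cut. net[k] is the best of p[i]+net[k−i] over all sellable i≤k, charging 1 whenever i<k.
net[1] = 3
net[2] = 12
net[3] = 17
net[4] = 23  (first piece 2, then net[2]=12)
net[5] = 28  (first piece 2, then net[3]=17)
net[6] = 34  (first piece 2, then net[4]=23)
net[7] = 39  (first piece 2, then net[5]=28)
net[8] = 45  (first piece 2, then net[6]=34)
net[9] = 50  (first piece 2, then net[7]=39)
One optimal plan: pieces 3 + 2 + 2 + 2 (3 cuts) → $53 − $3 = $50.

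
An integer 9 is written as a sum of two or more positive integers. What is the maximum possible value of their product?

Let g[k] be the best product for length k (with at least one cut). For each first piece i, the rest contributes max(k−i, g[k−i]).
g[2] = 1·max(1,0) = 1·1 = 1
g[3] = 1·max(2,1) = 1·2 = 2
g[4] = 2·max(2,1) = 2·2 = 4
g[5] = 2·max(3,2) = 2·3 = 6
g[6] = 3·max(3,2) = 3·3 = 9
g[7] = 2·max(5,6) = 2·6 = 12
g[8] = 2·max(6,9) = 2·9 = 18
g[9] = 3·max(6,9) = 3·9 = 27
One optimal split: 3 + 3 + 3; product 3·3·3 = 27.

27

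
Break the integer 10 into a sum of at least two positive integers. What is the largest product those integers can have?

36

Define m[k] = max over 1≤i<k of i · max(k−i, m[k−i]); the inner max lets the remainder stay uncut if that's better.
m[2] = 1·max(1,0) = 1·1 = 1
m[3] = 1·max(2,1) = 1·2 = 2
m[4] = 2·max(2,1) = 2·2 = 4
m[5] = 2·max(3,2) = 2·3 = 6
m[6] = 3·max(3,2) = 3·3 = 9
m[7] = 2·max(5,6) = 2·6 = 12
m[8] = 2·max(6,9) = 2·9 = 18
m[9] = 3·max(6,9) = 3·9 = 27
m[10] = 2·max(8,18) = 2·18 = 36
One optimal split: 3 + 3 + 2 + 2; product 3·3·2·2 = 36.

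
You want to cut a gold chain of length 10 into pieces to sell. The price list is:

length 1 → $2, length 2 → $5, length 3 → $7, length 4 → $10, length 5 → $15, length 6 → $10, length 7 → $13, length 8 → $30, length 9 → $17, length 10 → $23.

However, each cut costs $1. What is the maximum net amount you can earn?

34

Build net[k] bottom-up: net[k] = max over allowed piece i of (p[i] + net[k−i]) − 1 per cut.
net[1] = 2
net[2] = max(2+2-1, 5+0) = 5
net[3] = max(2+5-1, 5+2-1, 7+0) = 7
net[4] = max(2+7-1, 5+5-1, 7+2-1, 10+0) = 10
net[5] = max(2+10-1, 5+7-1, 7+5-1, 10+2-1, 15+0) = 15
net[6] = max(2+15-1, 5+10-1, 7+7-1, 10+5-1, 15+2-1, 10+0) = 16
net[7] = max(2+16-1, 5+15-1, 7+10-1, …, 10+2-1, 13+0) = 19
net[8] = max(2+19-1, 5+16-1, 7+15-1, …, 13+2-1, 30+0) = 30
net[9] = max(2+30-1, 5+19-1, 7+16-1, …, 30+2-1, 17+0) = 31
net[10] = max(2+31-1, 5+30-1, 7+19-1, …, 17+2-1, 23+0) = 34
One optimal plan: pieces 8 + 2 (1 cut) → $35 − $1 = $34.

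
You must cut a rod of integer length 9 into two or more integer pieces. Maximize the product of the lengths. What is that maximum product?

Define prod[k] = max over 1≤i<k of i · max(k−i, prod[k−i]); the inner max lets the remainder stay uncut if that's better.
prod[2] = 1*max(1,0) = 1*1 = 1
prod[3] = 1*max(2,1) = 1*2 = 2
prod[4] = 2*max(2,1) = 2*2 = 4
prod[5] = 2*max(3,2) = 2*3 = 6
prod[6] = 3*max(3,2) = 3*3 = 9
prod[7] = 2*max(5,6) = 2*6 = 12
prod[8] = 2*max(6,9) = 2*9 = 18
prod[9] = 3*max(6,9) = 3*9 = 27
One optimal split: 3 + 3 + 3; product 3*3*3 = 27.

27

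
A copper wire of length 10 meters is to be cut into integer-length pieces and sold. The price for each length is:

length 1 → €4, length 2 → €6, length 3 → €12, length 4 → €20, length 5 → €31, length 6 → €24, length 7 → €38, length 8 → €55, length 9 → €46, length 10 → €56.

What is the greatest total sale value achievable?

63

Consider every possible first cut. v[k] is the best of p[i]+v[k−i] over all sellable i≤k.
v[1] = 4
v[2] = max(4+4, 6+0) = 8
v[3] = max(4+8, 6+4, 12+0) = 12
v[4] = max(4+12, 6+8, 12+4, 20+0) = 20
v[5] = max(4+20, 6+12, 12+8, 20+4, 31+0) = 31
v[6] = max(4+31, 6+20, 12+12, 20+8, 31+4, 24+0) = 35
v[7] = max(4+35, 6+31, 12+20, …, 24+4, 38+0) = 39
v[8] = max(4+39, 6+35, 12+31, …, 38+4, 55+0) = 55
v[9] = max(4+55, 6+39, 12+35, …, 55+4, 46+0) = 59
v[10] = max(4+59, 6+55, 12+39, …, 46+4, 56+0) = 63
One optimal cutting: 8 + 1 + 1 → €55 + €4 + €4 = €63.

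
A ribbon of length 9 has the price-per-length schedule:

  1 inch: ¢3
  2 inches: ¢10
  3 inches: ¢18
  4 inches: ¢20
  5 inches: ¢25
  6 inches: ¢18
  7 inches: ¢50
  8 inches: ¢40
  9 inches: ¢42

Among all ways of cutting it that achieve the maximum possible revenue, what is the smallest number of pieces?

2

Consider every possible first cut. r[k] is the best of p[i]+r[k−i] over all sellable i≤k.
r[1] = 3
r[2] = max(3+3, 10+0) = 10
r[3] = max(3+10, 10+3, 18+0) = 18
r[4] = max(3+18, 10+10, 18+3, 20+0) = 21
r[5] = max(3+21, 10+18, 18+10, 20+3, 25+0) = 28
r[6] = max(3+28, 10+21, 18+18, 20+10, 25+3, 18+0) = 36
r[7] = max(3+36, 10+28, 18+21, …, 18+3, 50+0) = 50
r[8] = max(3+50, 10+36, 18+28, …, 50+3, 40+0) = 53
r[9] = max(3+53, 10+50, 18+36, …, 40+3, 42+0) = 60
Maximum revenue is ¢60.
Now minimize piece count subject to staying optimal: for each k, pieces[k] = 1 + min over i with p[i]+r[k−i]=r[k] of pieces[k−i].
pieces[6] = 2
pieces[7] = 1
pieces[8] = 2
pieces[9] = 2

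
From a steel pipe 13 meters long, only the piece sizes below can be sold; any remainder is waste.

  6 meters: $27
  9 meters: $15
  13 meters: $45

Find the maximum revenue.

54

Consider every possible first cut. f[k] is the best of p[i]+f[k−i] over all sellable i≤k.
f[1] = 0
f[2] = 0
f[3] = 0
f[4] = 0
f[5] = 0
f[6] = 27
f[7] = 27
f[8] = 27
f[9] = max(27+0, 15+0) = 27
f[10] = max(27+0, 15+0) = 27
f[11] = max(27+0, 15+0) = 27
f[12] = max(27+27, 15+0) = 54
f[13] = max(27+27, 15+0, 45+0) = 54
One optimal cutting: pieces 6 + 6 with 1 meter of scrap → $54.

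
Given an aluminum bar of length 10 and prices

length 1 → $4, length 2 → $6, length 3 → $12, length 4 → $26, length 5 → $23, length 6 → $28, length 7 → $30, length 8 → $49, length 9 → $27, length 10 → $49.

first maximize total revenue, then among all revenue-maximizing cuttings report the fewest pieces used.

Build r[k] bottom-up: r[k] = max over allowed piece i of (p[i] + r[k−i]).
r[1] = 4
r[2] = max(4+4, 6+0) = 8
r[3] = max(4+8, 6+4, 12+0) = 12
r[4] = max(4+12, 6+8, 12+4, 26+0) = 26
r[5] = max(4+26, 6+12, 12+8, 26+4, 23+0) = 30
r[6] = max(4+30, 6+26, 12+12, 26+8, 23+4, 28+0) = 34
r[7] = max(4+34, 6+30, 12+26, …, 28+4, 30+0) = 38
r[8] = max(4+38, 6+34, 12+30, …, 30+4, 49+0) = 52
r[9] = max(4+52, 6+38, 12+34, …, 49+4, 27+0) = 56
r[10] = max(4+56, 6+52, 12+38, …, 27+4, 49+0) = 60
Maximum revenue is $60.
Now minimize piece count subject to staying optimal: for each k, pieces[k] = 1 + min over i with p[i]+r[k−i]=r[k] of pieces[k−i].
pieces[7] = 2
pieces[8] = 2
pieces[9] = 3
pieces[10] = 4

4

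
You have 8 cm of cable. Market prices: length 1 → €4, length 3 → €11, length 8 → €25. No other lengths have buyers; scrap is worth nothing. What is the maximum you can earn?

32

Build best[k] bottom-up: best[k] = max over allowed piece i of (p[i] + best[k−i]).
best[1] = 4
best[2] = 8  (first piece 1, then best[1]=4)
best[3] = max(4+8, 11+0) = 12
best[4] = max(4+12, 11+4) = 16
best[5] = max(4+16, 11+8) = 20
best[6] = max(4+20, 11+12) = 24
best[7] = max(4+24, 11+16) = 28
best[8] = max(4+28, 11+20, 25+0) = 32
One optimal cutting: 1 + 1 + 1 + 1 + 1 + 1 + 1 + 1 → €32.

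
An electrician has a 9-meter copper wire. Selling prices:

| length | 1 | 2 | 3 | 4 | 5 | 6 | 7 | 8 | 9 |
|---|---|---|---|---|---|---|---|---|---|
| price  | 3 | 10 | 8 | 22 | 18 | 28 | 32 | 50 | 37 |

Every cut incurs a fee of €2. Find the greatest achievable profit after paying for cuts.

51

Build v[k] bottom-up: v[k] = max over allowed piece i of (p[i] + v[k−i]) − 2 per cut.
v[1] = 3
v[2] = max(3+3-2, 10+0) = 10
v[3] = max(3+10-2, 10+3-2, 8+0) = 11
v[4] = max(3+11-2, 10+10-2, 8+3-2, 22+0) = 22
v[5] = max(3+22-2, 10+11-2, 8+10-2, 22+3-2, 18+0) = 23
v[6] = max(3+23-2, 10+22-2, 8+11-2, 22+10-2, 18+3-2, 28+0) = 30
v[7] = max(3+30-2, 10+23-2, 8+22-2, …, 28+3-2, 32+0) = 32
v[8] = max(3+32-2, 10+30-2, 8+23-2, …, 32+3-2, 50+0) = 50
v[9] = max(3+50-2, 10+32-2, 8+30-2, …, 50+3-2, 37+0) = 51
One optimal plan: pieces 8 + 1 (1 cut) → €53 − €2 = €51.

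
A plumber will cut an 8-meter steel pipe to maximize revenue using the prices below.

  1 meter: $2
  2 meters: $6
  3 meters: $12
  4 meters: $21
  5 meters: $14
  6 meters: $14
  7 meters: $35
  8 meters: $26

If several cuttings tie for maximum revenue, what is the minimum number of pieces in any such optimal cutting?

Build r[k] bottom-up: r[k] = max over allowed piece i of (p[i] + r[k−i]).
r[1] = 2
r[2] = 6
r[3] = 12
r[4] = 21
r[5] = 23  (first piece 1, then r[4]=21)
r[6] = 27  (first piece 2, then r[4]=21)
r[7] = 35
r[8] = 42  (first piece 4, then r[4]=21)
Maximum revenue is $42.
Now minimize piece count subject to staying optimal: for each k, pieces[k] = 1 + min over i with p[i]+r[k−i]=r[k] of pieces[k−i].
pieces[5] = 2
pieces[6] = 2
pieces[7] = 1
pieces[8] = 2

2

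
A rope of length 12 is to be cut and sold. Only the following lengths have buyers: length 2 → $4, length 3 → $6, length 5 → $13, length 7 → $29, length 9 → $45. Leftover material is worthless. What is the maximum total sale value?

Consider every possible first cut. best[k] is the best of p[i]+best[k−i] over all sellable i≤k.
best[1] = 0
best[2] = 4
best[3] = max(4+0, 6+0) = 6
best[4] = max(4+4, 6+0) = 8
best[5] = max(4+6, 6+4, 13+0) = 13
best[6] = max(4+8, 6+6, 13+0) = 13
best[7] = max(4+13, 6+8, 13+4, 29+0) = 29
best[8] = max(4+13, 6+13, 13+6, 29+0) = 29
best[9] = max(4+29, 6+13, 13+8, 29+4, 45+0) = 45
best[10] = max(4+29, 6+29, 13+13, 29+6, 45+0) = 45
best[11] = max(4+45, 6+29, 13+13, 29+8, 45+4) = 49
best[12] = max(4+45, 6+45, 13+29, 29+13, 45+6) = 51
One optimal cutting: 9 + 3 → $51.

51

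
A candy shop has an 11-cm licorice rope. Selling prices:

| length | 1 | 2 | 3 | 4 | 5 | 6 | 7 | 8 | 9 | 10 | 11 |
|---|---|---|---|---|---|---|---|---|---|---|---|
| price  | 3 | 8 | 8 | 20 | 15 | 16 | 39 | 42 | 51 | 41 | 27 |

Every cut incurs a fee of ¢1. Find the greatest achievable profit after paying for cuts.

58

Let v[k] be the best obtainable value from length k. For each k, try every first piece i and keep the best of price[i] + v[k−i] minus the 1 cut fee when i<k.
v[1] = 3
v[2] = max(3+3-1, 8+0) = 8
v[3] = max(3+8-1, 8+3-1, 8+0) = 10
v[4] = max(3+10-1, 8+8-1, 8+3-1, 20+0) = 20
v[5] = max(3+20-1, 8+10-1, 8+8-1, 20+3-1, 15+0) = 22
v[6] = max(3+22-1, 8+20-1, 8+10-1, 20+8-1, 15+3-1, 16+0) = 27
v[7] = max(3+27-1, 8+22-1, 8+20-1, …, 16+3-1, 39+0) = 39
v[8] = max(3+39-1, 8+27-1, 8+22-1, …, 39+3-1, 42+0) = 42
v[9] = max(3+42-1, 8+39-1, 8+27-1, …, 42+3-1, 51+0) = 51
v[10] = max(3+51-1, 8+42-1, 8+39-1, …, 51+3-1, 41+0) = 53
v[11] = max(3+53-1, 8+51-1, 8+42-1, …, 41+3-1, 27+0) = 58
One optimal plan: pieces 9 + 2 (1 cut) → ¢59 − ¢1 = ¢58.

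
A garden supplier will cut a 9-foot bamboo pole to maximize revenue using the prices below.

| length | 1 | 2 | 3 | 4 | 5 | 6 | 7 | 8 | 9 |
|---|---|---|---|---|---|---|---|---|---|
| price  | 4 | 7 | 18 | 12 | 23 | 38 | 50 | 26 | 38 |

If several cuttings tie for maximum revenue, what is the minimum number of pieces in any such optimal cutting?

3

Let r[k] be the best obtainable value from length k. For each k, try every first piece i and keep the best of price[i] + r[k−i].
r[1] = 4
r[2] = max(4+4, 7+0) = 8
r[3] = max(4+8, 7+4, 18+0) = 18
r[4] = max(4+18, 7+8, 18+4, 12+0) = 22
r[5] = max(4+22, 7+18, 18+8, 12+4, 23+0) = 26
r[6] = max(4+26, 7+22, 18+18, 12+8, 23+4, 38+0) = 38
r[7] = max(4+38, 7+26, 18+22, …, 38+4, 50+0) = 50
r[8] = max(4+50, 7+38, 18+26, …, 50+4, 26+0) = 54
r[9] = max(4+54, 7+50, 18+38, …, 26+4, 38+0) = 58
Maximum revenue is $58.
Now minimize piece count subject to staying optimal: for each k, pieces[k] = 1 + min over i with p[i]+r[k−i]=r[k] of pieces[k−i].
pieces[6] = 1
pieces[7] = 1
pieces[8] = 2
pieces[9] = 3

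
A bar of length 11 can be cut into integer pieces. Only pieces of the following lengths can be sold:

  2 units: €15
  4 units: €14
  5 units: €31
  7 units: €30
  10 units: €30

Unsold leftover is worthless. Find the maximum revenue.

Consider every possible first cut. r[k] is the best of p[i]+r[k−i] over all sellable i≤k.
r[1] = 0
r[2] = 15
r[3] = 15
r[4] = max(15+15, 14+0) = 30
r[5] = max(15+15, 14+0, 31+0) = 31
r[6] = max(15+30, 14+15, 31+0) = 45
r[7] = max(15+31, 14+15, 31+15, 30+0) = 46
r[8] = max(15+45, 14+30, 31+15, 30+0) = 60
r[9] = max(15+46, 14+31, 31+30, 30+15) = 61
r[10] = max(15+60, 14+45, 31+31, 30+15, 30+0) = 75
r[11] = max(15+61, 14+46, 31+45, 30+30, 30+0) = 76
One optimal cutting: 5 + 2 + 2 + 2 → €76.

76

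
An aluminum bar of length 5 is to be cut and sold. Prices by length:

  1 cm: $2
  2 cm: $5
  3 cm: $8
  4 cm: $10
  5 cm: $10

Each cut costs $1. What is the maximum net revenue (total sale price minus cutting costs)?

12

Consider every possible first cut. v[k] is the best of p[i]+v[k−i] over all sellable i≤k, charging 1 whenever i<k.
v[1] = 2
v[2] = max(2+2-1, 5+0) = 5
v[3] = max(2+5-1, 5+2-1, 8+0) = 8
v[4] = max(2+8-1, 5+5-1, 8+2-1, 10+0) = 10
v[5] = max(2+10-1, 5+8-1, 8+5-1, 10+2-1, 10+0) = 12
One optimal plan: pieces 3 + 2 (1 cut) → $13 − $1 = $12.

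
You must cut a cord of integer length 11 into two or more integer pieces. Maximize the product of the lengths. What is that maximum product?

Let m[k] be the best product for length k (with at least one cut). For each first piece i, the rest contributes max(k−i, m[k−i]).
m[2] = 1×max(1,0) = 1×1 = 1
m[3] = 1×max(2,1) = 1×2 = 2
m[4] = 2×max(2,1) = 2×2 = 4
m[5] = 2×max(3,2) = 2×3 = 6
m[6] = 3×max(3,2) = 3×3 = 9
m[7] = 2×max(5,6) = 2×6 = 12
m[8] = 2×max(6,9) = 2×9 = 18
m[9] = 3×max(6,9) = 3×9 = 27
m[10] = 2×max(8,18) = 2×18 = 36
m[11] = 2×max(9,27) = 2×27 = 54
One optimal split: 3 + 3 + 3 + 2; product 3×3×3×2 = 54.

54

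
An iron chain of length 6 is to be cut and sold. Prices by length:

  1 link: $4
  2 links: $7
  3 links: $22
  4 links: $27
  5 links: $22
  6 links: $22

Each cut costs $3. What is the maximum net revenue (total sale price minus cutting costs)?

41

Consider every possible first cut. v[k] is the best of p[i]+v[k−i] over all sellable i≤k, charging 3 whenever i<k.
v[1] = 4
v[2] = max(4+4-3, 7+0) = 7
v[3] = max(4+7-3, 7+4-3, 22+0) = 22
v[4] = max(4+22-3, 7+7-3, 22+4-3, 27+0) = 27
v[5] = max(4+27-3, 7+22-3, 22+7-3, 27+4-3, 22+0) = 28
v[6] = max(4+28-3, 7+27-3, 22+22-3, 27+7-3, 22+4-3, 22+0) = 41
One optimal plan: pieces 3 + 3 (1 cut) → $44 − $3 = $41.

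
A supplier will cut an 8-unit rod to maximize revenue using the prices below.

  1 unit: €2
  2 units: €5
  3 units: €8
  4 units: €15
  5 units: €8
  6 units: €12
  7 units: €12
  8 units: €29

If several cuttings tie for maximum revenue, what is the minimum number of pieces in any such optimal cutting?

2

Let r[k] be the best obtainable value from length k. For each k, try every first piece i and keep the best of price[i] + r[k−i].
r[1] = 2
r[2] = 5
r[3] = 8
r[4] = 15
r[5] = 17  (first piece 1, then r[4]=15)
r[6] = 20  (first piece 2, then r[4]=15)
r[7] = 23  (first piece 3, then r[4]=15)
r[8] = 30  (first piece 4, then r[4]=15)
Maximum revenue is €30.
Now minimize piece count subject to staying optimal: for each k, pieces[k] = 1 + min over i with p[i]+r[k−i]=r[k] of pieces[k−i].
pieces[5] = 2
pieces[6] = 2
pieces[7] = 2
pieces[8] = 2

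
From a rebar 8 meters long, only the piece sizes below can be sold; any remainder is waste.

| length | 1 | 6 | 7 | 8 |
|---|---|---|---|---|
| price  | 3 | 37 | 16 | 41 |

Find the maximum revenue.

Let best[k] be the best obtainable value from length k. For each k, try every first piece i and keep the best of price[i] + best[k−i].
best[1] = 3
best[2] = 6  (first piece 1, then best[1]=3)
best[3] = 9  (first piece 1, then best[2]=6)
best[4] = 12  (first piece 1, then best[3]=9)
best[5] = 15  (first piece 1, then best[4]=12)
best[6] = 37
best[7] = 40  (first piece 1, then best[6]=37)
best[8] = 43  (first piece 1, then best[7]=40)
One optimal cutting: 6 + 1 + 1 → ₹43.

43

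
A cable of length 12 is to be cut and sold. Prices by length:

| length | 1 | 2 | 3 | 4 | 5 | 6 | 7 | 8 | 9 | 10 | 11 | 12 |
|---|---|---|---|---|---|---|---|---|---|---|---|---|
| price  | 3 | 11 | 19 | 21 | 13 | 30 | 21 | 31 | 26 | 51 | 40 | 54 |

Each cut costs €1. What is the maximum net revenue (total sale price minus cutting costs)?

73

Let net[k] be the best obtainable value from length k. For each k, try every first piece i and keep the best of price[i] + net[k−i] minus the 1 cut fee when i<k.
net[1] = 3
net[2] = max(3+3-1, 11+0) = 11
net[3] = max(3+11-1, 11+3-1, 19+0) = 19
net[4] = max(3+19-1, 11+11-1, 19+3-1, 21+0) = 21
net[5] = max(3+21-1, 11+19-1, 19+11-1, 21+3-1, 13+0) = 29
net[6] = max(3+29-1, 11+21-1, 19+19-1, 21+11-1, 13+3-1, 30+0) = 37
net[7] = max(3+37-1, 11+29-1, 19+21-1, …, 30+3-1, 21+0) = 39
net[8] = max(3+39-1, 11+37-1, 19+29-1, …, 21+3-1, 31+0) = 47
net[9] = max(3+47-1, 11+39-1, 19+37-1, …, 31+3-1, 26+0) = 55
net[10] = max(3+55-1, 11+47-1, 19+39-1, …, 26+3-1, 51+0) = 57
net[11] = max(3+57-1, 11+55-1, 19+47-1, …, 51+3-1, 40+0) = 65
net[12] = max(3+65-1, 11+57-1, 19+55-1, …, 40+3-1, 54+0) = 73
One optimal plan: pieces 3 + 3 + 3 + 3 (3 cuts) → €76 − €3 = €73.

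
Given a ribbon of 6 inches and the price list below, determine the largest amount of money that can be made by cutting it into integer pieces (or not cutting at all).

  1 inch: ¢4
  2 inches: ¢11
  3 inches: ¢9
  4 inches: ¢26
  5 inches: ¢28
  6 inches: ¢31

37

Let best[k] be the best obtainable value from length k. For each k, try every first piece i and keep the best of price[i] + best[k−i].
best[1] = 4
best[2] = 11
best[3] = 15  (first piece 1, then best[2]=11)
best[4] = 26
best[5] = 30  (first piece 1, then best[4]=26)
best[6] = 37  (first piece 2, then best[4]=26)
One optimal cutting: 4 + 2 → ¢26 + ¢11 = ¢37.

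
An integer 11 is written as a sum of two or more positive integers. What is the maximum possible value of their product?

Define g[k] = max over 1≤i<k of i · max(k−i, g[k−i]); the inner max lets the remainder stay uncut if that's better.
Small cases: g[2]=1, g[3]=2, g[4]=4, g[5]=6, g[6]=9.
g[7] = 2·max(5,6) = 2·6 = 12
g[8] = 2·max(6,9) = 2·9 = 18
g[9] = 3·max(6,9) = 3·9 = 27
g[10] = 2·max(8,18) = 2·18 = 36
g[11] = 2·max(9,27) = 2·27 = 54
One optimal split: 3 + 3 + 3 + 2; product 3·3·3·2 = 54.

54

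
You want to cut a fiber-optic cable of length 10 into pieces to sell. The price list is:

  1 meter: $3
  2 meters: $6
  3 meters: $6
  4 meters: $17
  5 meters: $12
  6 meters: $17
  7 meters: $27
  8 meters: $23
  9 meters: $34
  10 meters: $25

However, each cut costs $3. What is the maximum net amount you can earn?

Let net[k] be the best obtainable value from length k. For each k, try every first piece i and keep the best of price[i] + net[k−i] minus the 3 cut fee when i<k.
net[1] = 3
net[2] = 6
net[3] = 6  (first piece 1, then net[2]=6)
net[4] = 17
net[5] = 17  (first piece 1, then net[4]=17)
net[6] = 20  (first piece 2, then net[4]=17)
net[7] = 27
net[8] = 31  (first piece 4, then net[4]=17)
net[9] = 34
net[10] = 34  (first piece 1, then net[9]=34)
One optimal plan: pieces 9 + 1 (1 cut) → $37 − $3 = $34.

34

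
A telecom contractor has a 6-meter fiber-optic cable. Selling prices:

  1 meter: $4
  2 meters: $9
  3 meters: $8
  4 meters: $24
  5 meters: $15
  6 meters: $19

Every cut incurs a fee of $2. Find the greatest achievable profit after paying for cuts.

31

Consider every possible first cut. r[k] is the best of p[i]+r[k−i] over all sellable i≤k, charging 2 whenever i<k.
r[1] = 4
r[2] = 9
r[3] = 11  (first piece 1, then r[2]=9)
r[4] = 24
r[5] = 26  (first piece 1, then r[4]=24)
r[6] = 31  (first piece 2, then r[4]=24)
One optimal plan: pieces 4 + 2 (1 cut) → $33 − $2 = $31.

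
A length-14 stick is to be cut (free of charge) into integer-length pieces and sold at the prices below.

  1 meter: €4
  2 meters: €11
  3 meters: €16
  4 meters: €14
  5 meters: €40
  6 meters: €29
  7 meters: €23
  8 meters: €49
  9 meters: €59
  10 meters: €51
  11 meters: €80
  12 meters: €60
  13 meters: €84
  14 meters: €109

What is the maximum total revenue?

109

Consider every possible first cut. r[k] is the best of p[i]+r[k−i] over all sellable i≤k.
r[1] = 4
r[2] = 11
r[3] = 16
r[4] = 22  (first piece 2, then r[2]=11)
r[5] = 40
r[6] = 44  (first piece 1, then r[5]=40)
r[7] = 51  (first piece 2, then r[5]=40)
r[8] = 56  (first piece 3, then r[5]=40)
r[9] = 62  (first piece 2, then r[7]=51)
r[10] = 80  (first piece 5, then r[5]=40)
r[11] = 84  (first piece 1, then r[10]=80)
r[12] = 91  (first piece 2, then r[10]=80)
r[13] = 96  (first piece 3, then r[10]=80)
r[14] = 109
Best is to sell the whole 14-meter piece uncut for €109.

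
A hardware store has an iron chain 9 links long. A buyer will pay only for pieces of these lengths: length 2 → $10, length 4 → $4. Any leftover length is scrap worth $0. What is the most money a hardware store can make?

Consider every possible first cut. f[k] is the best of p[i]+f[k−i] over all sellable i≤k.
f[1] = 0
f[2] = 10
f[3] = 10
f[4] = 20  (first piece 2, then f[2]=10)
f[5] = 20
f[6] = 30  (first piece 2, then f[4]=20)
f[7] = 30
f[8] = 40  (first piece 2, then f[6]=30)
f[9] = 40
One optimal cutting: pieces 2 + 2 + 2 + 2 with 1 link of scrap → $40.

40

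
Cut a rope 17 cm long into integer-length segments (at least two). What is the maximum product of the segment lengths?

486

Define P[k] = max over 1≤i<k of i · max(k−i, P[k−i]); the inner max lets the remainder stay uncut if that's better.
P[2] = 1·max(1,0) = 1·1 = 1
P[3] = 1·max(2,1) = 1·2 = 2
P[4] = 2·max(2,1) = 2·2 = 4
P[5] = 2·max(3,2) = 2·3 = 6
P[6] = 3·max(3,2) = 3·3 = 9
P[7] = 2·max(5,6) = 2·6 = 12
P[8] = 2·max(6,9) = 2·9 = 18
P[9] = 3·max(6,9) = 3·9 = 27
P[10] = 2·max(8,18) = 2·18 = 36
P[11] = 2·max(9,27) = 2·27 = 54
P[12] = 3·max(9,27) = 3·27 = 81
P[13] = 2·max(11,54) = 2·54 = 108
P[14] = 2·max(12,81) = 2·81 = 162
P[15] = 3·max(12,81) = 3·81 = 243
P[16] = 2·max(14,162) = 2·162 = 324
P[17] = 2·max(15,243) = 2·243 = 486
One optimal split: 3 + 3 + 3 + 3 + 3 + 2; product 3·3·3·3·3·2 = 486.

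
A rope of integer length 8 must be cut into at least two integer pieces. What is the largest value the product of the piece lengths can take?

18

Let g[k] be the best product for length k (with at least one cut). For each first piece i, the rest contributes max(k−i, g[k−i]).
g[2] = 1·max(1,0) = 1·1 = 1
g[3] = 1·max(2,1) = 1·2 = 2
g[4] = 2·max(2,1) = 2·2 = 4
g[5] = 2·max(3,2) = 2·3 = 6
g[6] = 3·max(3,2) = 3·3 = 9
g[7] = 2·max(5,6) = 2·6 = 12
g[8] = 2·max(6,9) = 2·9 = 18
One optimal split: 3 + 3 + 2; product 3·3·2 = 18.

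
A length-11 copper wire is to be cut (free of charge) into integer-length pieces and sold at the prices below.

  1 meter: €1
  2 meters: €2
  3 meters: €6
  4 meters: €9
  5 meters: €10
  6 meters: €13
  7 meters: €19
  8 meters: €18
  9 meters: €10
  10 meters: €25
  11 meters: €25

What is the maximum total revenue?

Consider every possible first cut. v[k] is the best of p[i]+v[k−i] over all sellable i≤k.
v[1] = 1
v[2] = max(1+1, 2+0) = 2
v[3] = max(1+2, 2+1, 6+0) = 6
v[4] = max(1+6, 2+2, 6+1, 9+0) = 9
v[5] = max(1+9, 2+6, 6+2, 9+1, 10+0) = 10
v[6] = max(1+10, 2+9, 6+6, 9+2, 10+1, 13+0) = 13
v[7] = max(1+13, 2+10, 6+9, …, 13+1, 19+0) = 19
v[8] = max(1+19, 2+13, 6+10, …, 19+1, 18+0) = 20
v[9] = max(1+20, 2+19, 6+13, …, 18+1, 10+0) = 21
v[10] = max(1+21, 2+20, 6+19, …, 10+1, 25+0) = 25
v[11] = max(1+25, 2+21, 6+20, …, 25+1, 25+0) = 28
One optimal cutting: 7 + 4 → €19 + €9 = €28.

28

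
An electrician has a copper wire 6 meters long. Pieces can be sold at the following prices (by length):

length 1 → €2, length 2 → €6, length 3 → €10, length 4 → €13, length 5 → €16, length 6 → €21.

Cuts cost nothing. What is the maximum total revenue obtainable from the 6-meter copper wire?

Let v[k] be the best obtainable value from length k. For each k, try every first piece i and keep the best of price[i] + v[k−i].
v[1] = 2
v[2] = 6
v[3] = 10
v[4] = 13
v[5] = 16  (first piece 2, then v[3]=10)
v[6] = 21
Best is to sell the whole 6-meter piece uncut for €21.

21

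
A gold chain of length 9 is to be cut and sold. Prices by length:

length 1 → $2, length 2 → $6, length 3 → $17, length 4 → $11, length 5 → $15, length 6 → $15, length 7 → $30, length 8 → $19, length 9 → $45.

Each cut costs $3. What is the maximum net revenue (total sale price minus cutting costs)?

Let net[k] be the best obtainable value from length k. For each k, try every first piece i and keep the best of price[i] + net[k−i] minus the 3 cut fee when i<k.
net[1] = 2
net[2] = 6
net[3] = 17
net[4] = 16  (first piece 1, then net[3]=17)
net[5] = 20  (first piece 2, then net[3]=17)
net[6] = 31  (first piece 3, then net[3]=17)
net[7] = 30  (first piece 1, then net[6]=31)
net[8] = 34  (first piece 2, then net[6]=31)
net[9] = 45  (first piece 3, then net[6]=31)
One optimal plan: pieces 3 + 3 + 3 (2 cuts) → $51 − $6 = $45.

45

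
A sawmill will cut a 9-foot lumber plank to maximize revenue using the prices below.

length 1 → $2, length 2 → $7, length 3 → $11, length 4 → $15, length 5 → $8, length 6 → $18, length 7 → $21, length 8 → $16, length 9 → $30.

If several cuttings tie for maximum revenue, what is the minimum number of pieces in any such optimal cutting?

3

Build r[k] bottom-up: r[k] = max over allowed piece i of (p[i] + r[k−i]).
r[1] = 2
r[2] = max(2+2, 7+0) = 7
r[3] = max(2+7, 7+2, 11+0) = 11
r[4] = max(2+11, 7+7, 11+2, 15+0) = 15
r[5] = max(2+15, 7+11, 11+7, 15+2, 8+0) = 18
r[6] = max(2+18, 7+15, 11+11, 15+7, 8+2, 18+0) = 22
r[7] = max(2+22, 7+18, 11+15, …, 18+2, 21+0) = 26
r[8] = max(2+26, 7+22, 11+18, …, 21+2, 16+0) = 30
r[9] = max(2+30, 7+26, 11+22, …, 16+2, 30+0) = 33
Maximum revenue is $33.
Now minimize piece count subject to staying optimal: for each k, pieces[k] = 1 + min over i with p[i]+r[k−i]=r[k] of pieces[k−i].
pieces[6] = 2
pieces[7] = 2
pieces[8] = 2
pieces[9] = 3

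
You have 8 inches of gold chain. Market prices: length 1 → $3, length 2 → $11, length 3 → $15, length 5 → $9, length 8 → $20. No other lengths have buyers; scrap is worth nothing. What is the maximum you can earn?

Let best[k] be the best obtainable value from length k. For each k, try every first piece i and keep the best of price[i] + best[k−i].
best[1] = 3
best[2] = 11
best[3] = 15
best[4] = 22  (first piece 2, then best[2]=11)
best[5] = 26  (first piece 2, then best[3]=15)
best[6] = 33  (first piece 2, then best[4]=22)
best[7] = 37  (first piece 2, then best[5]=26)
best[8] = 44  (first piece 2, then best[6]=33)
One optimal cutting: 2 + 2 + 2 + 2 → $44.

44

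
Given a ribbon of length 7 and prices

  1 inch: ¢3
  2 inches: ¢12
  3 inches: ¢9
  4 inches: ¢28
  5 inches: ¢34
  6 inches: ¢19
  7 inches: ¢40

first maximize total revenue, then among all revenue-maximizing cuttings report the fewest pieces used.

2

Let r[k] be the best obtainable value from length k. For each k, try every first piece i and keep the best of price[i] + r[k−i].
r[1] = 3
r[2] = max(3+3, 12+0) = 12
r[3] = max(3+12, 12+3, 9+0) = 15
r[4] = max(3+15, 12+12, 9+3, 28+0) = 28
r[5] = max(3+28, 12+15, 9+12, 28+3, 34+0) = 34
r[6] = max(3+34, 12+28, 9+15, 28+12, 34+3, 19+0) = 40
r[7] = max(3+40, 12+34, 9+28, …, 19+3, 40+0) = 46
Maximum revenue is ¢46.
Now minimize piece count subject to staying optimal: for each k, pieces[k] = 1 + min over i with p[i]+r[k−i]=r[k] of pieces[k−i].
pieces[4] = 1
pieces[5] = 1
pieces[6] = 2
pieces[7] = 2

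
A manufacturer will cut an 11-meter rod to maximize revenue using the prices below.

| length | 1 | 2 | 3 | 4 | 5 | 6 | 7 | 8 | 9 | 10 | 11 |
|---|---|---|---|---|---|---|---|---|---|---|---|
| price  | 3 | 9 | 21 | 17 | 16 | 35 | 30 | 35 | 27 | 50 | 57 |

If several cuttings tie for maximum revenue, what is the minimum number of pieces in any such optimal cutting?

4

Consider every possible first cut. r[k] is the best of p[i]+r[k−i] over all sellable i≤k.
r[1] = 3
r[2] = 9
r[3] = 21
r[4] = 24  (first piece 1, then r[3]=21)
r[5] = 30  (first piece 2, then r[3]=21)
r[6] = 42  (first piece 3, then r[3]=21)
r[7] = 45  (first piece 1, then r[6]=42)
r[8] = 51  (first piece 2, then r[6]=42)
r[9] = 63  (first piece 3, then r[6]=42)
r[10] = 66  (first piece 1, then r[9]=63)
r[11] = 72  (first piece 2, then r[9]=63)
Maximum revenue is 72.
Now minimize piece count subject to staying optimal: for each k, pieces[k] = 1 + min over i with p[i]+r[k−i]=r[k] of pieces[k−i].
pieces[8] = 3
pieces[9] = 3
pieces[10] = 4
pieces[11] = 4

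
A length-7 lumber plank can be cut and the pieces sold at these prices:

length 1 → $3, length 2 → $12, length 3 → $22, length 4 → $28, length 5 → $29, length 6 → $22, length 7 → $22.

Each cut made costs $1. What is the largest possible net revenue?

49

Consider every possible first cut. r[k] is the best of p[i]+r[k−i] over all sellable i≤k, charging 1 whenever i<k.
r[1] = 3
r[2] = 12
r[3] = 22
r[4] = 28
r[5] = 33  (first piece 2, then r[3]=22)
r[6] = 43  (first piece 3, then r[3]=22)
r[7] = 49  (first piece 3, then r[4]=28)
One optimal plan: pieces 4 + 3 (1 cut) → $50 − $1 = $49.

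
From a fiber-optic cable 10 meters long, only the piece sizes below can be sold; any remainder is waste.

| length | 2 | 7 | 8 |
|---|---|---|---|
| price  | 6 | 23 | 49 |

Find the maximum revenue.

55

Let r[k] be the best obtainable value from length k. For each k, try every first piece i and keep the best of price[i] + r[k−i].
r[1] = 0
r[2] = 6
r[3] = 6
r[4] = 12  (first piece 2, then r[2]=6)
r[5] = 12
r[6] = 18  (first piece 2, then r[4]=12)
r[7] = max(6+12, 23+0) = 23
r[8] = max(6+18, 23+0, 49+0) = 49
r[9] = max(6+23, 23+6, 49+0) = 49
r[10] = max(6+49, 23+6, 49+6) = 55
One optimal cutting: 8 + 2 → $55.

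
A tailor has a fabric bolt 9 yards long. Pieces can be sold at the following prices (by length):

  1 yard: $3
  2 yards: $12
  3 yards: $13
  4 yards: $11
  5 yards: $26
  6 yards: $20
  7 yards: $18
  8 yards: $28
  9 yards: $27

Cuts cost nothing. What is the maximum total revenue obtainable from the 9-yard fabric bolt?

Consider every possible first cut. R[k] is the best of p[i]+R[k−i] over all sellable i≤k.
R[1] = 3
R[2] = max(3+3, 12+0) = 12
R[3] = max(3+12, 12+3, 13+0) = 15
R[4] = max(3+15, 12+12, 13+3, 11+0) = 24
R[5] = max(3+24, 12+15, 13+12, 11+3, 26+0) = 27
R[6] = max(3+27, 12+24, 13+15, 11+12, 26+3, 20+0) = 36
R[7] = max(3+36, 12+27, 13+24, …, 20+3, 18+0) = 39
R[8] = max(3+39, 12+36, 13+27, …, 18+3, 28+0) = 48
R[9] = max(3+48, 12+39, 13+36, …, 28+3, 27+0) = 51
One optimal cutting: 2 + 2 + 2 + 2 + 1 → $12 + $12 + $12 + $12 + $3 = $51.

51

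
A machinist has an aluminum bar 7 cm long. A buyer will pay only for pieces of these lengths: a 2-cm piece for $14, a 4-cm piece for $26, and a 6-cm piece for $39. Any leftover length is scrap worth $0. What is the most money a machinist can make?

42

Consider every possible first cut. best[k] is the best of p[i]+best[k−i] over all sellable i≤k.
best[1] = 0
best[2] = 14
best[3] = 14
best[4] = 28  (first piece 2, then best[2]=14)
best[5] = 28
best[6] = 42  (first piece 2, then best[4]=28)
best[7] = 42
One optimal cutting: pieces 2 + 2 + 2 with 1 cm of scrap → $42.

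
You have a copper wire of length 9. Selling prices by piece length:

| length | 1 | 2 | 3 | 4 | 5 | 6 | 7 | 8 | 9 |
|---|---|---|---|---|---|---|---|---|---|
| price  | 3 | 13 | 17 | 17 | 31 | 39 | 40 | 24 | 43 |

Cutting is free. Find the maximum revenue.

Build r[k] bottom-up: r[k] = max over allowed piece i of (p[i] + r[k−i]).
r[1] = 3
r[2] = max(3+3, 13+0) = 13
r[3] = max(3+13, 13+3, 17+0) = 17
r[4] = max(3+17, 13+13, 17+3, 17+0) = 26
r[5] = max(3+26, 13+17, 17+13, 17+3, 31+0) = 31
r[6] = max(3+31, 13+26, 17+17, 17+13, 31+3, 39+0) = 39
r[7] = max(3+39, 13+31, 17+26, …, 39+3, 40+0) = 44
r[8] = max(3+44, 13+39, 17+31, …, 40+3, 24+0) = 52
r[9] = max(3+52, 13+44, 17+39, …, 24+3, 43+0) = 57
One optimal cutting: 5 + 2 + 2 → €31 + €13 + €13 = €57.

57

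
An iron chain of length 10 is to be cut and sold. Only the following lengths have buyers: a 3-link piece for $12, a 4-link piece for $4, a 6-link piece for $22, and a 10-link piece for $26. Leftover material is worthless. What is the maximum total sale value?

Build f[k] bottom-up: f[k] = max over allowed piece i of (p[i] + f[k−i]).
f[1] = 0
f[2] = 0
f[3] = 12
f[4] = max(12+0, 4+0) = 12
f[5] = max(12+0, 4+0) = 12
f[6] = max(12+12, 4+0, 22+0) = 24
f[7] = max(12+12, 4+12, 22+0) = 24
f[8] = max(12+12, 4+12, 22+0) = 24
f[9] = max(12+24, 4+12, 22+12) = 36
f[10] = max(12+24, 4+24, 22+12, 26+0) = 36
One optimal cutting: pieces 3 + 3 + 3 with 1 link of scrap → $36.

36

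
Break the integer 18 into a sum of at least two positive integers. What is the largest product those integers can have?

Let P[k] be the best product for length k (with at least one cut). For each first piece i, the rest contributes max(k−i, P[k−i]).
Small cases: P[2]=1, P[3]=2, P[4]=4, P[5]=6, P[6]=9, P[7]=12, P[8]=18, P[9]=27, P[10]=36, P[11]=54.
P[12] = max(1·54, 2·36, 3·27, …, 10·2, 11·1) = 81
P[13] = max(1·81, 2·54, 3·36, …, 11·2, 12·1) = 108
P[14] = max(1·108, 2·81, 3·54, …, 12·2, 13·1) = 162
P[15] = max(1·162, 2·108, 3·81, …, 13·2, 14·1) = 243
P[16] = max(1·243, 2·162, 3·108, …, 14·2, 15·1) = 324
P[17] = max(1·324, 2·243, 3·162, …, 15·2, 16·1) = 486
P[18] = max(1·486, 2·324, 3·243, …, 16·2, 17·1) = 729
One optimal split: 3 + 3 + 3 + 3 + 3 + 3; product 3·3·3·3·3·3 = 729.

729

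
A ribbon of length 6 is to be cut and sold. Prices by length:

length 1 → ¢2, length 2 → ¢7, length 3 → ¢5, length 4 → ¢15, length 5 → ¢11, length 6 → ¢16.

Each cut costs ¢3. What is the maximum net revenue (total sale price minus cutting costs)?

Let v[k] be the best obtainable value from length k. For each k, try every first piece i and keep the best of price[i] + v[k−i] minus the 3 cut fee when i<k.
v[1] = 2
v[2] = 7
v[3] = 6  (first piece 1, then v[2]=7)
v[4] = 15
v[5] = 14  (first piece 1, then v[4]=15)
v[6] = 19  (first piece 2, then v[4]=15)
One optimal plan: pieces 4 + 2 (1 cut) → ¢22 − ¢3 = ¢19.

19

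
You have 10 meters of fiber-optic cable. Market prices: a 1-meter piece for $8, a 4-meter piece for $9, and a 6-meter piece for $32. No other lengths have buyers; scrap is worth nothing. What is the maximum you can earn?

Build f[k] bottom-up: f[k] = max over allowed piece i of (p[i] + f[k−i]).
f[1] = 8
f[2] = 16  (first piece 1, then f[1]=8)
f[3] = 24  (first piece 1, then f[2]=16)
f[4] = 32  (first piece 1, then f[3]=24)
f[5] = 40  (first piece 1, then f[4]=32)
f[6] = 48  (first piece 1, then f[5]=40)
f[7] = 56  (first piece 1, then f[6]=48)
f[8] = 64  (first piece 1, then f[7]=56)
f[9] = 72  (first piece 1, then f[8]=64)
f[10] = 80  (first piece 1, then f[9]=72)
One optimal cutting: 1 + 1 + 1 + 1 + 1 + 1 + 1 + 1 + 1 + 1 → $80.

80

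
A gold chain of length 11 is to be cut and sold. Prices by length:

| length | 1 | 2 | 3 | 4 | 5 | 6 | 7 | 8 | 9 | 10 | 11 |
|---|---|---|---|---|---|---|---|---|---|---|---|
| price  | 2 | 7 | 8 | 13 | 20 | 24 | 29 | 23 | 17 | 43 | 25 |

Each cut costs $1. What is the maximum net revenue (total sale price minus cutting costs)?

Let r[k] be the best obtainable value from length k. For each k, try every first piece i and keep the best of price[i] + r[k−i] minus the 1 cut fee when i<k.
r[1] = 2
r[2] = max(2+2-1, 7+0) = 7
r[3] = max(2+7-1, 7+2-1, 8+0) = 8
r[4] = max(2+8-1, 7+7-1, 8+2-1, 13+0) = 13
r[5] = max(2+13-1, 7+8-1, 8+7-1, 13+2-1, 20+0) = 20
r[6] = max(2+20-1, 7+13-1, 8+8-1, 13+7-1, 20+2-1, 24+0) = 24
r[7] = max(2+24-1, 7+20-1, 8+13-1, …, 24+2-1, 29+0) = 29
r[8] = max(2+29-1, 7+24-1, 8+20-1, …, 29+2-1, 23+0) = 30
r[9] = max(2+30-1, 7+29-1, 8+24-1, …, 23+2-1, 17+0) = 35
r[10] = max(2+35-1, 7+30-1, 8+29-1, …, 17+2-1, 43+0) = 43
r[11] = max(2+43-1, 7+35-1, 8+30-1, …, 43+2-1, 25+0) = 44
One optimal plan: pieces 10 + 1 (1 cut) → $45 − $1 = $44.

44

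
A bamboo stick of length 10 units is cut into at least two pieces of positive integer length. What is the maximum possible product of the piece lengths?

36

Let f[k] be the best product for length k (with at least one cut). For each first piece i, the rest contributes max(k−i, f[k−i]).
Small cases: f[2]=1, f[3]=2.
f[4] = 2*max(2,1) = 2*2 = 4
f[5] = 2*max(3,2) = 2*3 = 6
f[6] = 3*max(3,2) = 3*3 = 9
f[7] = 2*max(5,6) = 2*6 = 12
f[8] = 2*max(6,9) = 2*9 = 18
f[9] = 3*max(6,9) = 3*9 = 27
f[10] = 2*max(8,18) = 2*18 = 36
One optimal split: 3 + 3 + 2 + 2; product 3*3*2*2 = 36.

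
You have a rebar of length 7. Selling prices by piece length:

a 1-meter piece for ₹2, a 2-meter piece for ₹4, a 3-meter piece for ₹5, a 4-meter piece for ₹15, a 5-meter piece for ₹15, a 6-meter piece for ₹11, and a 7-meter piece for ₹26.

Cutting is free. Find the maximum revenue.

Consider every possible first cut. best[k] is the best of p[i]+best[k−i] over all sellable i≤k.
best[1] = 2
best[2] = 4  (first piece 1, then best[1]=2)
best[3] = 6  (first piece 1, then best[2]=4)
best[4] = 15
best[5] = 17  (first piece 1, then best[4]=15)
best[6] = 19  (first piece 1, then best[5]=17)
best[7] = 26
Best is to sell the whole 7-meter piece uncut for ₹26.

26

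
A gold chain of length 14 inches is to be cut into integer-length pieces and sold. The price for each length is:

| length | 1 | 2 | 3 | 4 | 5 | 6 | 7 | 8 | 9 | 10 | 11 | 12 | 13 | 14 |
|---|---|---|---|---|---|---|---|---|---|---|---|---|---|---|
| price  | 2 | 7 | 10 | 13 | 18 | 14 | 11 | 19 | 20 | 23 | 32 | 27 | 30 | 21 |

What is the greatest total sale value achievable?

50

Let r[k] be the best obtainable value from length k. For each k, try every first piece i and keep the best of price[i] + r[k−i].
r[1] = 2
r[2] = 7
r[3] = 10
r[4] = 14  (first piece 2, then r[2]=7)
r[5] = 18
r[6] = 21  (first piece 2, then r[4]=14)
r[7] = 25  (first piece 2, then r[5]=18)
r[8] = 28  (first piece 2, then r[6]=21)
r[9] = 32  (first piece 2, then r[7]=25)
r[10] = 36  (first piece 5, then r[5]=18)
r[11] = 39  (first piece 2, then r[9]=32)
r[12] = 43  (first piece 2, then r[10]=36)
r[13] = 46  (first piece 2, then r[11]=39)
r[14] = 50  (first piece 2, then r[12]=43)
One optimal cutting: 5 + 5 + 2 + 2 → $18 + $18 + $7 + $7 = $50.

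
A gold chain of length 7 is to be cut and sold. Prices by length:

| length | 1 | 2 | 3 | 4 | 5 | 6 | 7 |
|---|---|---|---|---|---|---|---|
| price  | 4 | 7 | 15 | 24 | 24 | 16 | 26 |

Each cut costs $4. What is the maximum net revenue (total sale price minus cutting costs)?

35

Build v[k] bottom-up: v[k] = max over allowed piece i of (p[i] + v[k−i]) − 4 per cut.
v[1] = 4
v[2] = max(4+4-4, 7+0) = 7
v[3] = max(4+7-4, 7+4-4, 15+0) = 15
v[4] = max(4+15-4, 7+7-4, 15+4-4, 24+0) = 24
v[5] = max(4+24-4, 7+15-4, 15+7-4, 24+4-4, 24+0) = 24
v[6] = max(4+24-4, 7+24-4, 15+15-4, 24+7-4, 24+4-4, 16+0) = 27
v[7] = max(4+27-4, 7+24-4, 15+24-4, …, 16+4-4, 26+0) = 35
One optimal plan: pieces 4 + 3 (1 cut) → $39 − $4 = $35.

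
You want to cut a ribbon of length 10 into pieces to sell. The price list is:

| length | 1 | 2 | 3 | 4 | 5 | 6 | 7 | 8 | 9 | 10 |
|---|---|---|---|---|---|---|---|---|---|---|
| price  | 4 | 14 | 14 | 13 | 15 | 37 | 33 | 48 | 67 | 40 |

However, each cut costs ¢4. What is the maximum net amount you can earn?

Let r[k] be the best obtainable value from length k. For each k, try every first piece i and keep the best of price[i] + r[k−i] minus the 4 cut fee when i<k.
r[1] = 4
r[2] = 14
r[3] = 14  (first piece 1, then r[2]=14)
r[4] = 24  (first piece 2, then r[2]=14)
r[5] = 24  (first piece 1, then r[4]=24)
r[6] = 37
r[7] = 37  (first piece 1, then r[6]=37)
r[8] = 48
r[9] = 67
r[10] = 67  (first piece 1, then r[9]=67)
One optimal plan: pieces 9 + 1 (1 cut) → ¢71 − ¢4 = ¢67.

67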